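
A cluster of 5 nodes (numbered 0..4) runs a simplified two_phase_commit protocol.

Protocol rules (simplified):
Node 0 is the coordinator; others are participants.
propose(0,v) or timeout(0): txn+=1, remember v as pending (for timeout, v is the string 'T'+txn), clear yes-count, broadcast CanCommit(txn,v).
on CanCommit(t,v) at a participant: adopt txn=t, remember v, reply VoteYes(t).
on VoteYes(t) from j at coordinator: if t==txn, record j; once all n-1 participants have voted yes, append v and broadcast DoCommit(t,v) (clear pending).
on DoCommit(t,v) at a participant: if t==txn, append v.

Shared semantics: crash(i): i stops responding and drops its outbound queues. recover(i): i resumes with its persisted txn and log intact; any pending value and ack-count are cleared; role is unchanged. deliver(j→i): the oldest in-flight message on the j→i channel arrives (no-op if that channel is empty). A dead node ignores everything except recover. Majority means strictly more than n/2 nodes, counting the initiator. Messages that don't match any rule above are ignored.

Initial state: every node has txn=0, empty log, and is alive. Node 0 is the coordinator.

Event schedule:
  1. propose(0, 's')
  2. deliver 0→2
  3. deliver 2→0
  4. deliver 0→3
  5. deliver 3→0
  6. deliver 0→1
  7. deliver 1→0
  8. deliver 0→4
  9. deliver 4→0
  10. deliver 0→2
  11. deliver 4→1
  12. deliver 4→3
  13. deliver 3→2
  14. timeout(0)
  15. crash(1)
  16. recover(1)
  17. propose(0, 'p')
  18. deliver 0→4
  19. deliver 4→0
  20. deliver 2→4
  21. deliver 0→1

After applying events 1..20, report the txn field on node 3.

1

[1] propose(0,'s') → N0(coor t1 [-])
[2] deliver 0→2 → N2(part t1 [-])
[3] deliver 2→0 → ∅
[4] deliver 0→3 → N3(part t1 [-])
[5] deliver 3→0 → ∅
[6] deliver 0→1 → N1(part t1 [-])
[7] deliver 1→0 → ∅
[8] deliver 0→4 → N4(part t1 [-])
[9] deliver 4→0 → N0(coor t1 [s])
[10] deliver 0→2 → N2(part t1 [s])
[11] deliver 4→1 → ∅
[12] deliver 4→3 → ∅
[13] deliver 3→2 → ∅
[14] timeout(0) → N0(coor t2 [s])
[15] crash(1) → N1(✗part t1 [-])
[16] recover(1) → N1(part t1 [-])
[17] propose(0,'p') → N0(coor t3 [s])
[18] deliver 0→4 → N4(part t1 [s])
[19] deliver 4→0 → ∅
[20] deliver 2→4 → ∅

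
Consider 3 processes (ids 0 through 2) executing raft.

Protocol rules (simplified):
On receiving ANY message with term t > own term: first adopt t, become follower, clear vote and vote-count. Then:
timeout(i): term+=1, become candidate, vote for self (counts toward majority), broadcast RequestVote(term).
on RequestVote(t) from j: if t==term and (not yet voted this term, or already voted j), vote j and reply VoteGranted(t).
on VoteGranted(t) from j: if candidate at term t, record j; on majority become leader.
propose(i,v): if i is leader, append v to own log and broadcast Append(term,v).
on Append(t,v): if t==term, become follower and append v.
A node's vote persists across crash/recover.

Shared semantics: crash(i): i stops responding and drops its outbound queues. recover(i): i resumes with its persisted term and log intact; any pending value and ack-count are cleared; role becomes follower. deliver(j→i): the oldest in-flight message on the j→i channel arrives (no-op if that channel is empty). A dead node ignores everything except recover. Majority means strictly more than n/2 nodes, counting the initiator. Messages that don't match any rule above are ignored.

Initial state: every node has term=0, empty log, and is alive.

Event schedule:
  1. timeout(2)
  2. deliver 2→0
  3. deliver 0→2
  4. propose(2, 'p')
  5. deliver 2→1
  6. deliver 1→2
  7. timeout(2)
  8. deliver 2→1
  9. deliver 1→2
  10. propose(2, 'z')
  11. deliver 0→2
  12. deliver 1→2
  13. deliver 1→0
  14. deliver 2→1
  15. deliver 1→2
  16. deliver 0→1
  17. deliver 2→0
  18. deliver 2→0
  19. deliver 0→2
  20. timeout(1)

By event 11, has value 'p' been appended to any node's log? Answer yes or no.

step 1 timeout(2): 2={cand,t=1,log=-}
step 2 deliver 2→0: 0={foll,t=1,log=-}
step 3 deliver 0→2: 2={lead,t=1,log=-}
step 4 propose(2,'p'): 2={lead,t=1,log=p}
step 5 deliver 2→1: 1={foll,t=1,log=-}
step 6 deliver 1→2: —
step 7 timeout(2): 2={cand,t=2,log=p}
step 8 deliver 2→1: 1={foll,t=1,log=p}
step 9 deliver 1→2: —
step 10 propose(2,'z'): —
step 11 deliver 0→2: —

yes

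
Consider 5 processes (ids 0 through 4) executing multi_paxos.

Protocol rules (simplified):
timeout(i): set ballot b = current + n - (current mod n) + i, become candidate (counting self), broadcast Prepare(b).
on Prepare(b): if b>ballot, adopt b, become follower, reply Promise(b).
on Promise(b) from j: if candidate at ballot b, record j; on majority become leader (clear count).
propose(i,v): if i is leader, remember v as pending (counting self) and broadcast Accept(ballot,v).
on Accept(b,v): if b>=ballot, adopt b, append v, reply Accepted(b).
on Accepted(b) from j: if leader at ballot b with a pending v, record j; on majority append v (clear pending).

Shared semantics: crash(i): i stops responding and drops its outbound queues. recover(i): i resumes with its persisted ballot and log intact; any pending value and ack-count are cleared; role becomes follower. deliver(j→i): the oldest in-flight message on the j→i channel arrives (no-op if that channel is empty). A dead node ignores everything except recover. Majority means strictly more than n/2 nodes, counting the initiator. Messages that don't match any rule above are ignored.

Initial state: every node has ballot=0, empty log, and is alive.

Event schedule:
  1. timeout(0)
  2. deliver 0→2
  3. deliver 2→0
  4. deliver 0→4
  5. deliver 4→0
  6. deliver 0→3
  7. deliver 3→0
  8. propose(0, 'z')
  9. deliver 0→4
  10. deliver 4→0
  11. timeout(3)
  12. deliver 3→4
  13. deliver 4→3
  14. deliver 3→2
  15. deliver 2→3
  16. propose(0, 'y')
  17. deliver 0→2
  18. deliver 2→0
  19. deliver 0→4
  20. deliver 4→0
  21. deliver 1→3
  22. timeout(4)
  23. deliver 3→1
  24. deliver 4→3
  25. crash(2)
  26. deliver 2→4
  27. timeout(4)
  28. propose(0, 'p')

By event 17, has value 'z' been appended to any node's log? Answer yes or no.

yes

1. timeout(0):  <0:cand b5 ->
2. deliver 0→2:  <2:foll b5 ->
3. deliver 2→0:  nop
4. deliver 0→4:  <4:foll b5 ->
5. deliver 4→0:  <0:lead b5 ->
6. deliver 0→3:  <3:foll b5 ->
7. deliver 3→0:  nop
8. propose(0,'z'):  nop
9. deliver 0→4:  <4:foll b5 z>
10. deliver 4→0:  nop
11. timeout(3):  <3:cand b13 ->
12. deliver 3→4:  <4:foll b13 z>
13. deliver 4→3:  nop
14. deliver 3→2:  <2:foll b13 ->
15. deliver 2→3:  <3:lead b13 ->
16. propose(0,'y'):  nop
17. deliver 0→2:  nop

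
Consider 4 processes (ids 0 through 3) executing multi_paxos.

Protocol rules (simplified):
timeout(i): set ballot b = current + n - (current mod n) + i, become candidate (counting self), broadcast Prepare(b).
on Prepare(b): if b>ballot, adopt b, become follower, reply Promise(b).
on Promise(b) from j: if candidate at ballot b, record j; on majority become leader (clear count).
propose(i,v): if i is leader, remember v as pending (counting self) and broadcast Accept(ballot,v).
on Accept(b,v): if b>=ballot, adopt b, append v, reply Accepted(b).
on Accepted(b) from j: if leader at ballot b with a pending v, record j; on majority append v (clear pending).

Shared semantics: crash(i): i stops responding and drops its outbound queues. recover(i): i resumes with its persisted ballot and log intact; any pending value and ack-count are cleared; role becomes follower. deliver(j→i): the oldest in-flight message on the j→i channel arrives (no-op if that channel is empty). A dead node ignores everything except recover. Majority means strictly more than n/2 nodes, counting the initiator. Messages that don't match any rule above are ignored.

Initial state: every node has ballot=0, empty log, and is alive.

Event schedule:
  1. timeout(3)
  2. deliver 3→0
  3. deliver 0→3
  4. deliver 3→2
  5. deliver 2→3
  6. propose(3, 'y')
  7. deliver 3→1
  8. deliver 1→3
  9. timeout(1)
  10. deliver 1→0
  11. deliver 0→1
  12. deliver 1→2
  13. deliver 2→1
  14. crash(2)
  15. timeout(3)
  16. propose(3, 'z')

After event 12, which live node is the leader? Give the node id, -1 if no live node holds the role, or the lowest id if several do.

3

[1] timeout(3) → N3(cand b7 [-])
[2] deliver 3→0 → N0(foll b7 [-])
[3] deliver 0→3 → ∅
[4] deliver 3→2 → N2(foll b7 [-])
[5] deliver 2→3 → N3(lead b7 [-])
[6] propose(3,'y') → ∅
[7] deliver 3→1 → N1(foll b7 [-])
[8] deliver 1→3 → ∅
[9] timeout(1) → N1(cand b9 [-])
[10] deliver 1→0 → N0(foll b9 [-])
[11] deliver 0→1 → ∅
[12] deliver 1→2 → N2(foll b9 [-])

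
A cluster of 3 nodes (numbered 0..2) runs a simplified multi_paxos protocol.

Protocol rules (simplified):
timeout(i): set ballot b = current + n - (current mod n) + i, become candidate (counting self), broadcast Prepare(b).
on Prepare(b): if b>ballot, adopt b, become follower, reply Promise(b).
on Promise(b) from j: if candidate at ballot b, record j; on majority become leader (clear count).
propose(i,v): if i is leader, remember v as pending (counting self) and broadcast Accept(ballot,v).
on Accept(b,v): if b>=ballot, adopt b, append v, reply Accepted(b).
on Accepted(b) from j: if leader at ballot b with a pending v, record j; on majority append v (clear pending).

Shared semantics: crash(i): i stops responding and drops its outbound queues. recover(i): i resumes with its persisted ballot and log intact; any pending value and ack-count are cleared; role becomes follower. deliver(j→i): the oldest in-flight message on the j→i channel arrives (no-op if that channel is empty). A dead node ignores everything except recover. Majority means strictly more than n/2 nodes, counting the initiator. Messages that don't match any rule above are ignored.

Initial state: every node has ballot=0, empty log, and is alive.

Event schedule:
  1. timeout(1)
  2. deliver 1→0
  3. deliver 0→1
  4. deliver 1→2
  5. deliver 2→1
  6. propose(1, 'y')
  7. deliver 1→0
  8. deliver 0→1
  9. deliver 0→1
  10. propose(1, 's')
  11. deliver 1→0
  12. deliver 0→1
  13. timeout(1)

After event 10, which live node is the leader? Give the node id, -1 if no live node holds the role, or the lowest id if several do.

1

[1] timeout(1) → N1(cand b4 [-])
[2] deliver 1→0 → N0(foll b4 [-])
[3] deliver 0→1 → N1(lead b4 [-])
[4] deliver 1→2 → N2(foll b4 [-])
[5] deliver 2→1 → ∅
[6] propose(1,'y') → ∅
[7] deliver 1→0 → N0(foll b4 [y])
[8] deliver 0→1 → N1(lead b4 [y])
[9] deliver 0→1 → ∅
[10] propose(1,'s') → ∅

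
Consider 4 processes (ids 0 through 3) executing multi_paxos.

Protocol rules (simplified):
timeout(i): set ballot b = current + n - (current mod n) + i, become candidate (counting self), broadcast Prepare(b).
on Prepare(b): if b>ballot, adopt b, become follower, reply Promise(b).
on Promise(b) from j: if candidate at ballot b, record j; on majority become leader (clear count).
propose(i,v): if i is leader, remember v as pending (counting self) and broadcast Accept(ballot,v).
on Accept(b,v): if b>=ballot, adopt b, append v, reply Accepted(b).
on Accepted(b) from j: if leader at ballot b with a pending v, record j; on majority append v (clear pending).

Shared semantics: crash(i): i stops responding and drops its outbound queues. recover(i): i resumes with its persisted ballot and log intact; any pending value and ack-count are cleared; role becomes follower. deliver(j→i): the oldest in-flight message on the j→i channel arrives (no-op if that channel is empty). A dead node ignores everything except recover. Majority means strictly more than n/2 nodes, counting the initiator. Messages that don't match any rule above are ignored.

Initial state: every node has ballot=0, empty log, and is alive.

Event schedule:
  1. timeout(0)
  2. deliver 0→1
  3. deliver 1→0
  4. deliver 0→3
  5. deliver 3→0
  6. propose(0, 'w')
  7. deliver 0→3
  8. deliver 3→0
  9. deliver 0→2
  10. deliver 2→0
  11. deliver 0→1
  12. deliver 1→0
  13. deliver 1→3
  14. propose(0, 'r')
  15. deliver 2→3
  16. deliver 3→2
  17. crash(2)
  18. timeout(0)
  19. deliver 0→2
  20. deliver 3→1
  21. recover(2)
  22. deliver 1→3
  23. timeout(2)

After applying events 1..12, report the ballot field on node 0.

4

step 1 timeout(0): 0={cand,b=4,log=-}
step 2 deliver 0→1: 1={foll,b=4,log=-}
step 3 deliver 1→0: —
step 4 deliver 0→3: 3={foll,b=4,log=-}
step 5 deliver 3→0: 0={lead,b=4,log=-}
step 6 propose(0,'w'): —
step 7 deliver 0→3: 3={foll,b=4,log=w}
step 8 deliver 3→0: —
step 9 deliver 0→2: 2={foll,b=4,log=-}
step 10 deliver 2→0: —
step 11 deliver 0→1: 1={foll,b=4,log=w}
step 12 deliver 1→0: 0={lead,b=4,log=w}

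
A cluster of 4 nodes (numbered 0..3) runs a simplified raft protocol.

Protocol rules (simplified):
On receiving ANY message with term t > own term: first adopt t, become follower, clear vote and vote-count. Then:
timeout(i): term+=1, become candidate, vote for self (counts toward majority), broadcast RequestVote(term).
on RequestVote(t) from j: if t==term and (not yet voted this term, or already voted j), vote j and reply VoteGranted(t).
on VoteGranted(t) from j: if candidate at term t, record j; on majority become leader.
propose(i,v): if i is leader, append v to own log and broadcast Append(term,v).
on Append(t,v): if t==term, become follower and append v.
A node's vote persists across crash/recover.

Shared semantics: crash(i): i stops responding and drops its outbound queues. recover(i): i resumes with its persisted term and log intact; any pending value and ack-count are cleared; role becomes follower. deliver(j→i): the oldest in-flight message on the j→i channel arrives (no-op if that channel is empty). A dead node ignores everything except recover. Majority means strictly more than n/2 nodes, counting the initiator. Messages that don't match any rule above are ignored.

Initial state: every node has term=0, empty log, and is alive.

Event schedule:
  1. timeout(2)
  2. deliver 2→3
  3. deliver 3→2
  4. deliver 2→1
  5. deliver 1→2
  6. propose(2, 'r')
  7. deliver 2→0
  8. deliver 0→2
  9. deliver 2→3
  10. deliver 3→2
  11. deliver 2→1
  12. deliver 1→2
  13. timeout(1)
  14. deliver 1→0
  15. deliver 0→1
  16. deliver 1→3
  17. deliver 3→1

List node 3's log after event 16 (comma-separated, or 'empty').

[1] timeout(2) → N2(cand t1 [-])
[2] deliver 2→3 → N3(foll t1 [-])
[3] deliver 3→2 → ∅
[4] deliver 2→1 → N1(foll t1 [-])
[5] deliver 1→2 → N2(lead t1 [-])
[6] propose(2,'r') → N2(lead t1 [r])
[7] deliver 2→0 → N0(foll t1 [-])
[8] deliver 0→2 → ∅
[9] deliver 2→3 → N3(foll t1 [r])
[10] deliver 3→2 → ∅
[11] deliver 2→1 → N1(foll t1 [r])
[12] deliver 1→2 → ∅
[13] timeout(1) → N1(cand t2 [r])
[14] deliver 1→0 → N0(foll t2 [-])
[15] deliver 0→1 → ∅
[16] deliver 1→3 → N3(foll t2 [r])

r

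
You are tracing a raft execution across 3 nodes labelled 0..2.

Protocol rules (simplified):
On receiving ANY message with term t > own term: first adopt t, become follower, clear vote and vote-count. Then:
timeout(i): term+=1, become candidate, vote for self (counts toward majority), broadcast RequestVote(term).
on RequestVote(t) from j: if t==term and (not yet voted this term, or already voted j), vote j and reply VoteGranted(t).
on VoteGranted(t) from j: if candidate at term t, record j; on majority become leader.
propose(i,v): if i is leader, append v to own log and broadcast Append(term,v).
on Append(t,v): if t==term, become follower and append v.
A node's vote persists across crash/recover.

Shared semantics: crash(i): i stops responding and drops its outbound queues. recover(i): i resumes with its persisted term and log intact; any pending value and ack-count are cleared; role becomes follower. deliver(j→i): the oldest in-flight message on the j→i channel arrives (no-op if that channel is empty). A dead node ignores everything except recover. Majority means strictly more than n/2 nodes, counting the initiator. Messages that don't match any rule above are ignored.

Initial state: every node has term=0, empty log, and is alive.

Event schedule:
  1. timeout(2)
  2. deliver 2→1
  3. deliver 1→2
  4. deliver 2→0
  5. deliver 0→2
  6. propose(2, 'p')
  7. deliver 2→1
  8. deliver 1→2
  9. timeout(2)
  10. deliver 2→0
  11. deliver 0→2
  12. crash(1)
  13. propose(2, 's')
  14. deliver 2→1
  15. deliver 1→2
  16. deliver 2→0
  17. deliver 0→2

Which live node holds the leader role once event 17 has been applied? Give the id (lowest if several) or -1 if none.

2

1. timeout(2):  <2:cand t1 ->
2. deliver 2→1:  <1:foll t1 ->
3. deliver 1→2:  <2:lead t1 ->
4. deliver 2→0:  <0:foll t1 ->
5. deliver 0→2:  nop
6. propose(2,'p'):  <2:lead t1 p>
7. deliver 2→1:  <1:foll t1 p>
8. deliver 1→2:  nop
9. timeout(2):  <2:cand t2 p>
10. deliver 2→0:  <0:foll t1 p>
11. deliver 0→2:  nop
12. crash(1):  <1:✗foll t1 p>
13. propose(2,'s'):  nop
14. deliver 2→1:  nop
15. deliver 1→2:  nop
16. deliver 2→0:  <0:foll t2 p>
17. deliver 0→2:  <2:lead t2 p>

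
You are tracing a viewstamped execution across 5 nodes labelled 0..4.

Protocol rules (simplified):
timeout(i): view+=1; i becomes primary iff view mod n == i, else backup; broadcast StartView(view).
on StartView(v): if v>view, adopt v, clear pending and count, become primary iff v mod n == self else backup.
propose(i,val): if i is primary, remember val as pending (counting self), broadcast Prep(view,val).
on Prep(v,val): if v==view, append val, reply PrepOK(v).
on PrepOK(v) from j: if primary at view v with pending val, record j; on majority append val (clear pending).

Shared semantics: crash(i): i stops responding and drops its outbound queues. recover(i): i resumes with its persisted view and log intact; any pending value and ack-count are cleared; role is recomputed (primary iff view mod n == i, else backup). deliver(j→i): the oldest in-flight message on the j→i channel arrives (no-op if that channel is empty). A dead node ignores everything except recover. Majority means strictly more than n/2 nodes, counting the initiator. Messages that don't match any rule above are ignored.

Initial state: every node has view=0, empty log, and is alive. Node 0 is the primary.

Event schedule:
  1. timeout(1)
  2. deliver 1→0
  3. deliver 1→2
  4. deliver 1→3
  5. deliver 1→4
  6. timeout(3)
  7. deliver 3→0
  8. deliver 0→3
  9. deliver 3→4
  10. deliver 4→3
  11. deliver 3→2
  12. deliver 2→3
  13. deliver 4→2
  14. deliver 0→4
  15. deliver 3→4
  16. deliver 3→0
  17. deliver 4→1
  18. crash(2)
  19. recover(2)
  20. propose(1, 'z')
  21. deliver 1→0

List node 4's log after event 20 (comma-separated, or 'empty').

after 1 — timeout(1): n1:prim/v1/[-]
after 2 — deliver 1→0: n0:back/v1/[-]
after 3 — deliver 1→2: n2:back/v1/[-]
after 4 — deliver 1→3: n3:back/v1/[-]
after 5 — deliver 1→4: n4:back/v1/[-]
after 6 — timeout(3): n3:back/v2/[-]
after 7 — deliver 3→0: n0:back/v2/[-]
after 8 — deliver 0→3: ·
after 9 — deliver 3→4: n4:back/v2/[-]
after 10 — deliver 4→3: ·
after 11 — deliver 3→2: n2:prim/v2/[-]
after 12 — deliver 2→3: ·
after 13 — deliver 4→2: ·
after 14 — deliver 0→4: ·
after 15 — deliver 3→4: ·
after 16 — deliver 3→0: ·
after 17 — deliver 4→1: ·
after 18 — crash(2): n2:✗prim/v2/[-]
after 19 — recover(2): n2:prim/v2/[-]
after 20 — propose(1,'z'): ·

empty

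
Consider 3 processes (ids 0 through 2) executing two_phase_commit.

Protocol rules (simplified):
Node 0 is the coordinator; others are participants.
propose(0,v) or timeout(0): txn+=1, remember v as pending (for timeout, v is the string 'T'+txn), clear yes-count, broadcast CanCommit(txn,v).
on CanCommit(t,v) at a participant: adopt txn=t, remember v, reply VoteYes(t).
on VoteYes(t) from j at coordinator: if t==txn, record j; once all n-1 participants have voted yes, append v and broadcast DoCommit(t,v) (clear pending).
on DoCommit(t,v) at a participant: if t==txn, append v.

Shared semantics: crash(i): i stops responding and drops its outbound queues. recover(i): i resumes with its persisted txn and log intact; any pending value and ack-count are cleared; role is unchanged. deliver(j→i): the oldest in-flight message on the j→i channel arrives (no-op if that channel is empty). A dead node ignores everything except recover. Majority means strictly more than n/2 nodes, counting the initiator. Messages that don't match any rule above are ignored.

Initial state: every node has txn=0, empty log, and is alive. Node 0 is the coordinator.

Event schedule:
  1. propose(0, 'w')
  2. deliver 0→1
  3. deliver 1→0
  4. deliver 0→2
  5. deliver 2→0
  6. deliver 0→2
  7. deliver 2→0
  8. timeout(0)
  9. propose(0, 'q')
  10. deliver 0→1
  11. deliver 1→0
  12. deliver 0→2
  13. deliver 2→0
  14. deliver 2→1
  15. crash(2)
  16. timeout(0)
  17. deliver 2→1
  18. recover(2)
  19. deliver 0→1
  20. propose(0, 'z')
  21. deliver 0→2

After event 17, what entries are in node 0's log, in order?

e1 propose(0,'w'): 0[coor,t=1,-]
e2 deliver 0→1: 1[part,t=1,-]
e3 deliver 1→0: ·
e4 deliver 0→2: 2[part,t=1,-]
e5 deliver 2→0: 0[coor,t=1,w]
e6 deliver 0→2: 2[part,t=1,w]
e7 deliver 2→0: ·
e8 timeout(0): 0[coor,t=2,w]
e9 propose(0,'q'): 0[coor,t=3,w]
e10 deliver 0→1: 1[part,t=1,w]
e11 deliver 1→0: ·
e12 deliver 0→2: 2[part,t=2,w]
e13 deliver 2→0: ·
e14 deliver 2→1: ·
e15 crash(2): 2[✗part,t=2,w]
e16 timeout(0): 0[coor,t=4,w]
e17 deliver 2→1: ·

w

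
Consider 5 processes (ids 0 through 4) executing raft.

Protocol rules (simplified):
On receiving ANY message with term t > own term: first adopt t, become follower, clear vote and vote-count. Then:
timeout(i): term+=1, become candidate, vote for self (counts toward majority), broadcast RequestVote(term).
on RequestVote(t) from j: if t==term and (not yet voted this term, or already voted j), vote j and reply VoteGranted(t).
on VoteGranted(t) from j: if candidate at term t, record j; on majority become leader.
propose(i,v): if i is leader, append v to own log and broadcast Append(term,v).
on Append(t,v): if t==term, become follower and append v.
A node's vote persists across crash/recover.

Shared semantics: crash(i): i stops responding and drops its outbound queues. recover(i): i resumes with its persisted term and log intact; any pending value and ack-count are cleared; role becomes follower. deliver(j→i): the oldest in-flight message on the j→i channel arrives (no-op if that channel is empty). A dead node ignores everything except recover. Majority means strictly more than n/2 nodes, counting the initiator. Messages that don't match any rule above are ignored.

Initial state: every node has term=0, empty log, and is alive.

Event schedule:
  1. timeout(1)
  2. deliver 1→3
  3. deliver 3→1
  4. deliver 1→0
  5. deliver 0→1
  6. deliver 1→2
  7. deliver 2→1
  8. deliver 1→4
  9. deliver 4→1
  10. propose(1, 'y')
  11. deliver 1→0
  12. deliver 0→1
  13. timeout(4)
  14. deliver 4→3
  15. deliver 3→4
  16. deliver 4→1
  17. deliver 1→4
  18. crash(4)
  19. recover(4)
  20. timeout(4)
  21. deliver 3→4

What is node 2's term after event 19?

1

e1 timeout(1): 1[cand,t=1,-]
e2 deliver 1→3: 3[foll,t=1,-]
e3 deliver 3→1: ·
e4 deliver 1→0: 0[foll,t=1,-]
e5 deliver 0→1: 1[lead,t=1,-]
e6 deliver 1→2: 2[foll,t=1,-]
e7 deliver 2→1: ·
e8 deliver 1→4: 4[foll,t=1,-]
e9 deliver 4→1: ·
e10 propose(1,'y'): 1[lead,t=1,y]
e11 deliver 1→0: 0[foll,t=1,y]
e12 deliver 0→1: ·
e13 timeout(4): 4[cand,t=2,-]
e14 deliver 4→3: 3[foll,t=2,-]
e15 deliver 3→4: ·
e16 deliver 4→1: 1[foll,t=2,y]
e17 deliver 1→4: ·
e18 crash(4): 4[✗cand,t=2,-]
e19 recover(4): 4[foll,t=2,-]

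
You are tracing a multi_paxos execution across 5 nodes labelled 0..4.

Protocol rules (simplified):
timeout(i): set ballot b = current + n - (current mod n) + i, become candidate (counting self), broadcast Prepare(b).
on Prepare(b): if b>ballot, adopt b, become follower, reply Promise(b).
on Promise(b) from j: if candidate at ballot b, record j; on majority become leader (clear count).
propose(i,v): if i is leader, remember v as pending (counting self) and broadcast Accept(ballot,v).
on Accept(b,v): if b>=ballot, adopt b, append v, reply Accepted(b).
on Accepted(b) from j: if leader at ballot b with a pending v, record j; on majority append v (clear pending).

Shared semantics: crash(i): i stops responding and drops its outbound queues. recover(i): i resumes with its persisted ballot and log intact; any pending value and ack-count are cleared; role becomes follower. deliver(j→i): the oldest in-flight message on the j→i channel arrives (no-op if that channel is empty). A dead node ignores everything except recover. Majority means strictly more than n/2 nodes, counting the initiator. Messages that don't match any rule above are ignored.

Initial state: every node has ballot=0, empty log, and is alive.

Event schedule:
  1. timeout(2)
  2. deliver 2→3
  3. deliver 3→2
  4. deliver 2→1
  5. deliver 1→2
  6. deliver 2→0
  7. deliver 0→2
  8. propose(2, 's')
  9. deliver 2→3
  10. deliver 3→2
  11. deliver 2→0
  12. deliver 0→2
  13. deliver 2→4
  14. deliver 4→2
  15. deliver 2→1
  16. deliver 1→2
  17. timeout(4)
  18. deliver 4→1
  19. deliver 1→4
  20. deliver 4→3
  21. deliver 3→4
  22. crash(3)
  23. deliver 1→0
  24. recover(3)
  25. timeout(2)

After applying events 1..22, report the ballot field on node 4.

e1 timeout(2): 2[cand,b=7,-]
e2 deliver 2→3: 3[foll,b=7,-]
e3 deliver 3→2: ·
e4 deliver 2→1: 1[foll,b=7,-]
e5 deliver 1→2: 2[lead,b=7,-]
e6 deliver 2→0: 0[foll,b=7,-]
e7 deliver 0→2: ·
e8 propose(2,'s'): ·
e9 deliver 2→3: 3[foll,b=7,s]
e10 deliver 3→2: ·
e11 deliver 2→0: 0[foll,b=7,s]
e12 deliver 0→2: 2[lead,b=7,s]
e13 deliver 2→4: 4[foll,b=7,-]
e14 deliver 4→2: ·
e15 deliver 2→1: 1[foll,b=7,s]
e16 deliver 1→2: ·
e17 timeout(4): 4[cand,b=14,-]
e18 deliver 4→1: 1[foll,b=14,s]
e19 deliver 1→4: ·
e20 deliver 4→3: 3[foll,b=14,s]
e21 deliver 3→4: 4[lead,b=14,-]
e22 crash(3): 3[✗foll,b=14,s]

14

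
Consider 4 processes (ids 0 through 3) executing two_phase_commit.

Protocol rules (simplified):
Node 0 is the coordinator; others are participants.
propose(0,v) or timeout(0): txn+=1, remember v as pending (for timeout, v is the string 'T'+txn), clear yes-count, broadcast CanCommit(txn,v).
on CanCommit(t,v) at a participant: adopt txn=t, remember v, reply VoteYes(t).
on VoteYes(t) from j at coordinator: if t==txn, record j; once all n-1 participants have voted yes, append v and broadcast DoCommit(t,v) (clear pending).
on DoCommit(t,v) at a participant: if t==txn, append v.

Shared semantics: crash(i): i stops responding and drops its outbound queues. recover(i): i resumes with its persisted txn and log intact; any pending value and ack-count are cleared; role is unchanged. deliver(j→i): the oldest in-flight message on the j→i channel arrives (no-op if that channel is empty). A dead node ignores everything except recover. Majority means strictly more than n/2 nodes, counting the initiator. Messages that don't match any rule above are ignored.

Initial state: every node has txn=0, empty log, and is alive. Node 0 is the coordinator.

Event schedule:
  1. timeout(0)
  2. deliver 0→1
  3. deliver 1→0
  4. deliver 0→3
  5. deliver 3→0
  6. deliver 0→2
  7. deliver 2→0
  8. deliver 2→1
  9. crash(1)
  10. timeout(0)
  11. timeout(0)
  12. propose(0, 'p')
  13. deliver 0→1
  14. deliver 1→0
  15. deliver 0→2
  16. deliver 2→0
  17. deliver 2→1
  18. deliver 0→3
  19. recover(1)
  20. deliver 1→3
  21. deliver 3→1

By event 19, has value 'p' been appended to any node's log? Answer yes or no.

no

after 1 — timeout(0): n0:coor/t1/[-]
after 2 — deliver 0→1: n1:part/t1/[-]
after 3 — deliver 1→0: ·
after 4 — deliver 0→3: n3:part/t1/[-]
after 5 — deliver 3→0: ·
after 6 — deliver 0→2: n2:part/t1/[-]
after 7 — deliver 2→0: n0:coor/t1/[T1]
after 8 — deliver 2→1: ·
after 9 — crash(1): n1:✗part/t1/[-]
after 10 — timeout(0): n0:coor/t2/[T1]
after 11 — timeout(0): n0:coor/t3/[T1]
after 12 — propose(0,'p'): n0:coor/t4/[T1]
after 13 — deliver 0→1: ·
after 14 — deliver 1→0: ·
after 15 — deliver 0→2: n2:part/t1/[T1]
after 16 — deliver 2→0: ·
after 17 — deliver 2→1: ·
after 18 — deliver 0→3: n3:part/t1/[T1]
after 19 — recover(1): n1:part/t1/[-]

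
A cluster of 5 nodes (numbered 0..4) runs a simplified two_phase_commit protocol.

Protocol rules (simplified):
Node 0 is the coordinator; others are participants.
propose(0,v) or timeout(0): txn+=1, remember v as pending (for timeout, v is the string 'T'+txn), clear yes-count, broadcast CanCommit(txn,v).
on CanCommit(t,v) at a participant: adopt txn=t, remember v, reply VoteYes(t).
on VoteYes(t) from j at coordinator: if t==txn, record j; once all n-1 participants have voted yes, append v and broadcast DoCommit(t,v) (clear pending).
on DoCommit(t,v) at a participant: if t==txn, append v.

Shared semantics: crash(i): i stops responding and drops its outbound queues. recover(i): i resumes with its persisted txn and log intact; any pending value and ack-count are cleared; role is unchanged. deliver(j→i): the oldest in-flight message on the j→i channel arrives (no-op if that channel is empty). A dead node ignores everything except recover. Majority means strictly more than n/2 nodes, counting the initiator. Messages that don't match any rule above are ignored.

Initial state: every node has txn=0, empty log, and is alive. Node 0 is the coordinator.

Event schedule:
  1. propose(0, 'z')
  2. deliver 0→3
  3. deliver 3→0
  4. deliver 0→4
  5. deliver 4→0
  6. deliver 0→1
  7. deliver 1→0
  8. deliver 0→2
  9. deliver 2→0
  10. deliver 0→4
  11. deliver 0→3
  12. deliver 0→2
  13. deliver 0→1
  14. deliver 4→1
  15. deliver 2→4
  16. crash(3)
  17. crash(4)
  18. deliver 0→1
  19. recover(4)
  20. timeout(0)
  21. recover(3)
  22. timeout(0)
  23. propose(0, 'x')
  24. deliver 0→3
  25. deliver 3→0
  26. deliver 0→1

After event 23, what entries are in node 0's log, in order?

after 1 — propose(0,'z'): n0:coor/t1/[-]
after 2 — deliver 0→3: n3:part/t1/[-]
after 3 — deliver 3→0: ·
after 4 — deliver 0→4: n4:part/t1/[-]
after 5 — deliver 4→0: ·
after 6 — deliver 0→1: n1:part/t1/[-]
after 7 — deliver 1→0: ·
after 8 — deliver 0→2: n2:part/t1/[-]
after 9 — deliver 2→0: n0:coor/t1/[z]
after 10 — deliver 0→4: n4:part/t1/[z]
after 11 — deliver 0→3: n3:part/t1/[z]
after 12 — deliver 0→2: n2:part/t1/[z]
after 13 — deliver 0→1: n1:part/t1/[z]
after 14 — deliver 4→1: ·
after 15 — deliver 2→4: ·
after 16 — crash(3): n3:✗part/t1/[z]
after 17 — crash(4): n4:✗part/t1/[z]
after 18 — deliver 0→1: ·
after 19 — recover(4): n4:part/t1/[z]
after 20 — timeout(0): n0:coor/t2/[z]
after 21 — recover(3): n3:part/t1/[z]
after 22 — timeout(0): n0:coor/t3/[z]
after 23 — propose(0,'x'): n0:coor/t4/[z]

z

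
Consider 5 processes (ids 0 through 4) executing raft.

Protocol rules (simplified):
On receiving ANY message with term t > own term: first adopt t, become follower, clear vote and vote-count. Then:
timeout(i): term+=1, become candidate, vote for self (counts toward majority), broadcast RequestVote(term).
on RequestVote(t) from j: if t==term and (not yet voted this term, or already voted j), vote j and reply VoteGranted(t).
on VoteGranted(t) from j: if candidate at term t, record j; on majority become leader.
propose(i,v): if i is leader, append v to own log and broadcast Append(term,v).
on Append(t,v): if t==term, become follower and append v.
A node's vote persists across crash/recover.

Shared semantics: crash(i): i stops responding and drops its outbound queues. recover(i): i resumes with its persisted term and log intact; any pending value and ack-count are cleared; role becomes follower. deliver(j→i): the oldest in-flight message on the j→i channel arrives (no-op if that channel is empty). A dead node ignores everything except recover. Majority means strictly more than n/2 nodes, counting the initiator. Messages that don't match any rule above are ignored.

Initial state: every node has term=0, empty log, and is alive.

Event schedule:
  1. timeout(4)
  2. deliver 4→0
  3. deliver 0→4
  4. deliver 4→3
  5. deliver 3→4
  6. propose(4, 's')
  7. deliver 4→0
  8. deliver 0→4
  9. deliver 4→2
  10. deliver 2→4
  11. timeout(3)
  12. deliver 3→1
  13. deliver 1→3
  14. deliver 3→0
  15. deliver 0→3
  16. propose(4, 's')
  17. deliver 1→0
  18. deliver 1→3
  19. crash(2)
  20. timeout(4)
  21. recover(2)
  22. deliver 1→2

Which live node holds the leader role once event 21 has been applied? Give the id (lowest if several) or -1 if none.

step 1 timeout(4): 4={cand,t=1,log=-}
step 2 deliver 4→0: 0={foll,t=1,log=-}
step 3 deliver 0→4: —
step 4 deliver 4→3: 3={foll,t=1,log=-}
step 5 deliver 3→4: 4={lead,t=1,log=-}
step 6 propose(4,'s'): 4={lead,t=1,log=s}
step 7 deliver 4→0: 0={foll,t=1,log=s}
step 8 deliver 0→4: —
step 9 deliver 4→2: 2={foll,t=1,log=-}
step 10 deliver 2→4: —
step 11 timeout(3): 3={cand,t=2,log=-}
step 12 deliver 3→1: 1={foll,t=2,log=-}
step 13 deliver 1→3: —
step 14 deliver 3→0: 0={foll,t=2,log=s}
step 15 deliver 0→3: 3={lead,t=2,log=-}
step 16 propose(4,'s'): 4={lead,t=1,log=s,s}
step 17 deliver 1→0: —
step 18 deliver 1→3: —
step 19 crash(2): 2={✗foll,t=1,log=-}
step 20 timeout(4): 4={cand,t=2,log=s,s}
step 21 recover(2): 2={foll,t=1,log=-}

3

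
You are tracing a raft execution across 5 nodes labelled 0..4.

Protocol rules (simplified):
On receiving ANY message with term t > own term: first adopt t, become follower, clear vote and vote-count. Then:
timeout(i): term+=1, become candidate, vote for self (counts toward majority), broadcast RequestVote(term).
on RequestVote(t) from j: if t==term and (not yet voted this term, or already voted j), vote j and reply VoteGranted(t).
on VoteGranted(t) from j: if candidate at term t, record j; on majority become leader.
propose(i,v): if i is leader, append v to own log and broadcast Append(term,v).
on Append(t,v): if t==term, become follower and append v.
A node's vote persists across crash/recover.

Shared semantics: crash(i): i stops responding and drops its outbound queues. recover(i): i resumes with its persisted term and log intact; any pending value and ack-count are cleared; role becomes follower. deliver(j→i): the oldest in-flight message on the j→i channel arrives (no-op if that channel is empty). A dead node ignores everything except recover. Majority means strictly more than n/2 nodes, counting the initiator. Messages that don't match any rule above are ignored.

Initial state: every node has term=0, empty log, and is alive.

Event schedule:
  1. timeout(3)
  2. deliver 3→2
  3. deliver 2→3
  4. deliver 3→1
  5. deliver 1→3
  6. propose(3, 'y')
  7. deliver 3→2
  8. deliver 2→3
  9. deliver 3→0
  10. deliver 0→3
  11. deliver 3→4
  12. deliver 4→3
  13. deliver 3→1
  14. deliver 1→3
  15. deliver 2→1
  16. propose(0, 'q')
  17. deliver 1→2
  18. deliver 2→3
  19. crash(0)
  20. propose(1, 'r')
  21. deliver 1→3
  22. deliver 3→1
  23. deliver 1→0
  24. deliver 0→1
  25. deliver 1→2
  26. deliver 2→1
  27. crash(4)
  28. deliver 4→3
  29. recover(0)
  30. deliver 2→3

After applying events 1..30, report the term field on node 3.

step 1 timeout(3): 3={cand,t=1,log=-}
step 2 deliver 3→2: 2={foll,t=1,log=-}
step 3 deliver 2→3: —
step 4 deliver 3→1: 1={foll,t=1,log=-}
step 5 deliver 1→3: 3={lead,t=1,log=-}
step 6 propose(3,'y'): 3={lead,t=1,log=y}
step 7 deliver 3→2: 2={foll,t=1,log=y}
step 8 deliver 2→3: —
step 9 deliver 3→0: 0={foll,t=1,log=-}
step 10 deliver 0→3: —
step 11 deliver 3→4: 4={foll,t=1,log=-}
step 12 deliver 4→3: —
step 13 deliver 3→1: 1={foll,t=1,log=y}
step 14 deliver 1→3: —
step 15 deliver 2→1: —
step 16 propose(0,'q'): —
step 17 deliver 1→2: —
step 18 deliver 2→3: —
step 19 crash(0): 0={✗foll,t=1,log=-}
step 20 propose(1,'r'): —
step 21 deliver 1→3: —
step 22 deliver 3→1: —
step 23 deliver 1→0: —
step 24 deliver 0→1: —
step 25 deliver 1→2: —
step 26 deliver 2→1: —
step 27 crash(4): 4={✗foll,t=1,log=-}
step 28 deliver 4→3: —
step 29 recover(0): 0={foll,t=1,log=-}
step 30 deliver 2→3: —

1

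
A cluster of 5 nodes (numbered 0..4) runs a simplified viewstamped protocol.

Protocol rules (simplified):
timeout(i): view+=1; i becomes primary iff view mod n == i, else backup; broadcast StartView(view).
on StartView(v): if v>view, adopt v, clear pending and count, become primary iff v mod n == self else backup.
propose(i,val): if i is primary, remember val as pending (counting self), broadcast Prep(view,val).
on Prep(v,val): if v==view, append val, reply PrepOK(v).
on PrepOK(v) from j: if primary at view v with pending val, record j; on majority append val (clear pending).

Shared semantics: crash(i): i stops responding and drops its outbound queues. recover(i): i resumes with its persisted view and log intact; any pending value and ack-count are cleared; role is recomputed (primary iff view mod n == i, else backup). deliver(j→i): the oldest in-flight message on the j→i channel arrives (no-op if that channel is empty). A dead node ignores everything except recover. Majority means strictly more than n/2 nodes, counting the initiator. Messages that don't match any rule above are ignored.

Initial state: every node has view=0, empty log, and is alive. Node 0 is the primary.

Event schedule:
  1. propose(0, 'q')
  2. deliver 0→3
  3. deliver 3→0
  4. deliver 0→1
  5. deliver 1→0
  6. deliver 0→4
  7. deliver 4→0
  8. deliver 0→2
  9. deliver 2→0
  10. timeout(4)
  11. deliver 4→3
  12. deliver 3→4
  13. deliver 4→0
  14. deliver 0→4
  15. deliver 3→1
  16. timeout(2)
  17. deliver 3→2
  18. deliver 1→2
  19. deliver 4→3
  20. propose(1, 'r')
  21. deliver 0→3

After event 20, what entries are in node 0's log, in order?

q

[1] propose(0,'q') → ∅
[2] deliver 0→3 → N3(back v0 [q])
[3] deliver 3→0 → ∅
[4] deliver 0→1 → N1(back v0 [q])
[5] deliver 1→0 → N0(prim v0 [q])
[6] deliver 0→4 → N4(back v0 [q])
[7] deliver 4→0 → ∅
[8] deliver 0→2 → N2(back v0 [q])
[9] deliver 2→0 → ∅
[10] timeout(4) → N4(back v1 [q])
[11] deliver 4→3 → N3(back v1 [q])
[12] deliver 3→4 → ∅
[13] deliver 4→0 → N0(back v1 [q])
[14] deliver 0→4 → ∅
[15] deliver 3→1 → ∅
[16] timeout(2) → N2(back v1 [q])
[17] deliver 3→2 → ∅
[18] deliver 1→2 → ∅
[19] deliver 4→3 → ∅
[20] propose(1,'r') → ∅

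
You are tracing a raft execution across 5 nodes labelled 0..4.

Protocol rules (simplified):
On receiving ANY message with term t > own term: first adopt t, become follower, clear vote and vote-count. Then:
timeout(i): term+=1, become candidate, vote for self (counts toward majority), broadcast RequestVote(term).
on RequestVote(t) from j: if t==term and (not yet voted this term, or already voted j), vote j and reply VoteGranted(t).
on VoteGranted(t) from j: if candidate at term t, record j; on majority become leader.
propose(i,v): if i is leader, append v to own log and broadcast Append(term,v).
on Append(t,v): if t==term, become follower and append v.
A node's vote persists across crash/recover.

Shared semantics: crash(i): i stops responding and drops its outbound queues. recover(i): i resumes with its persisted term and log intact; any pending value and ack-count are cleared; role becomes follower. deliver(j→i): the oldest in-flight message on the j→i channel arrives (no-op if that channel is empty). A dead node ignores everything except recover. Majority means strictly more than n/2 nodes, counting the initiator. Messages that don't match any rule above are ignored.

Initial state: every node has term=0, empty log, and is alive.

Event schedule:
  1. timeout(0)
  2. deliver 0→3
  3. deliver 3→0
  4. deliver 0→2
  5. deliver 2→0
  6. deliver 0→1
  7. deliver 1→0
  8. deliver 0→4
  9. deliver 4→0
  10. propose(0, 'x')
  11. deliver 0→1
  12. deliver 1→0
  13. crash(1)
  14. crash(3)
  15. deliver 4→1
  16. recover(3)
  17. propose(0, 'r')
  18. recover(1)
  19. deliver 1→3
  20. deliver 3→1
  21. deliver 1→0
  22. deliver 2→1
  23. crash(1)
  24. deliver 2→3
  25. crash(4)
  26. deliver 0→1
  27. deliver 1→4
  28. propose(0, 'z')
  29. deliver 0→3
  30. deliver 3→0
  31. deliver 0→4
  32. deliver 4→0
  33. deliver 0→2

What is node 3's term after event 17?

step 1 timeout(0): 0={cand,t=1,log=-}
step 2 deliver 0→3: 3={foll,t=1,log=-}
step 3 deliver 3→0: —
step 4 deliver 0→2: 2={foll,t=1,log=-}
step 5 deliver 2→0: 0={lead,t=1,log=-}
step 6 deliver 0→1: 1={foll,t=1,log=-}
step 7 deliver 1→0: —
step 8 deliver 0→4: 4={foll,t=1,log=-}
step 9 deliver 4→0: —
step 10 propose(0,'x'): 0={lead,t=1,log=x}
step 11 deliver 0→1: 1={foll,t=1,log=x}
step 12 deliver 1→0: —
step 13 crash(1): 1={✗foll,t=1,log=x}
step 14 crash(3): 3={✗foll,t=1,log=-}
step 15 deliver 4→1: —
step 16 recover(3): 3={foll,t=1,log=-}
step 17 propose(0,'r'): 0={lead,t=1,log=x,r}

1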